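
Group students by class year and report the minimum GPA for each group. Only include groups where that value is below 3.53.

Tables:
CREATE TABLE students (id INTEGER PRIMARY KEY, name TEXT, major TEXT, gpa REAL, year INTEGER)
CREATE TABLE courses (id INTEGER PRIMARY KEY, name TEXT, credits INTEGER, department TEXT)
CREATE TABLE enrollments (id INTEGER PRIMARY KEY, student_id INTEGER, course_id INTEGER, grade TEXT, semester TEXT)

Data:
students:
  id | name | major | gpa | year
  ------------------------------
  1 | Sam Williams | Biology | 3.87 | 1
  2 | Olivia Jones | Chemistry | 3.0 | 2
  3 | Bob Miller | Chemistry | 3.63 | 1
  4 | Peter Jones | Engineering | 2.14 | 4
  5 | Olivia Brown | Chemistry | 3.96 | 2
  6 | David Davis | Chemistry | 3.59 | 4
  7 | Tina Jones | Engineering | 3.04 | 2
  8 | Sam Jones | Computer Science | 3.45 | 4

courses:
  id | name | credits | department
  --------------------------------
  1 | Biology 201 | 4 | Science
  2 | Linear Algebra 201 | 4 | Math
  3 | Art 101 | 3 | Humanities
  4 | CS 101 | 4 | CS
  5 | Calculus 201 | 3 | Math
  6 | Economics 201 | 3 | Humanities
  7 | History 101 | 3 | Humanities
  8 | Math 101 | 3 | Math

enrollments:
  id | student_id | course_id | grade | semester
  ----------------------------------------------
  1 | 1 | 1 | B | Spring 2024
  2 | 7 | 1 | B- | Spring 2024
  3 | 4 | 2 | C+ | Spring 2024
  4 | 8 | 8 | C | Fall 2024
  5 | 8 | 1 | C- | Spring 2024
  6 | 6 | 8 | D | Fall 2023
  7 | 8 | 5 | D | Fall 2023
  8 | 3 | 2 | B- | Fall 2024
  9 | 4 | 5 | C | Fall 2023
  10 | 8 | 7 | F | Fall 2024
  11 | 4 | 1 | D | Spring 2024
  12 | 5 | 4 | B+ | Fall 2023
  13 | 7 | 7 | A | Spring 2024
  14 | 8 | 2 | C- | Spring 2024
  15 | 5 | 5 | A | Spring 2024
SELECT year, MIN(gpa) AS min_gpa FROM students GROUP BY year HAVING MIN(gpa) < 3.53

Execution result:
year | min_gpa
2 | 3.00
4 | 2.14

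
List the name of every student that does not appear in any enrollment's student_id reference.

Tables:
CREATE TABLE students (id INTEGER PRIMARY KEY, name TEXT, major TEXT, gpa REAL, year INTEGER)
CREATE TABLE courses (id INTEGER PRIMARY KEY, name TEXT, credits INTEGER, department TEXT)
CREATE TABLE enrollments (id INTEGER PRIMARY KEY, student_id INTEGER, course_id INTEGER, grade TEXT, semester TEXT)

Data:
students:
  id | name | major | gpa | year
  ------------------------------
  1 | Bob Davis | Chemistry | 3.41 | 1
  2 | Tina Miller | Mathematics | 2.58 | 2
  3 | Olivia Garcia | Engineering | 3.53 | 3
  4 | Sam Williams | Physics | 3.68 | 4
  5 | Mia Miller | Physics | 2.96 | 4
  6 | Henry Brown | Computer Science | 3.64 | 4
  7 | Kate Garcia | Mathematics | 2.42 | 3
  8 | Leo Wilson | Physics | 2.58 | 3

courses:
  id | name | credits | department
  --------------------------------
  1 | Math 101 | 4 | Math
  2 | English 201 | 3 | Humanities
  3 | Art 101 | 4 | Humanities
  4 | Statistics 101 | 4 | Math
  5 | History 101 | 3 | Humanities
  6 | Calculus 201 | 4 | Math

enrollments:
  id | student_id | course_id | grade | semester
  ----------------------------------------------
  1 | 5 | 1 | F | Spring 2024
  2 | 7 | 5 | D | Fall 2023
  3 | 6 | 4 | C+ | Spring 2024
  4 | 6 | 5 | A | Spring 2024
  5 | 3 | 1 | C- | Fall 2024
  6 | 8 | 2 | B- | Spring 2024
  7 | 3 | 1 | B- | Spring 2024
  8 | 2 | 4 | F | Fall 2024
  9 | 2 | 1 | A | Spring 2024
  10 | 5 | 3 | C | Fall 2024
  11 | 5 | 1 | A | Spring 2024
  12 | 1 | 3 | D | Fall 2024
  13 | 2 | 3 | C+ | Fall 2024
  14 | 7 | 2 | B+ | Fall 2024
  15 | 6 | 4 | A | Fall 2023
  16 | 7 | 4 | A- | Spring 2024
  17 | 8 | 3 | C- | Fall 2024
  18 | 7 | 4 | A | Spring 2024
SELECT p.name FROM students p LEFT JOIN enrollments c ON c.student_id = p.id WHERE c.id IS NULL

Execution result:
Sam Williams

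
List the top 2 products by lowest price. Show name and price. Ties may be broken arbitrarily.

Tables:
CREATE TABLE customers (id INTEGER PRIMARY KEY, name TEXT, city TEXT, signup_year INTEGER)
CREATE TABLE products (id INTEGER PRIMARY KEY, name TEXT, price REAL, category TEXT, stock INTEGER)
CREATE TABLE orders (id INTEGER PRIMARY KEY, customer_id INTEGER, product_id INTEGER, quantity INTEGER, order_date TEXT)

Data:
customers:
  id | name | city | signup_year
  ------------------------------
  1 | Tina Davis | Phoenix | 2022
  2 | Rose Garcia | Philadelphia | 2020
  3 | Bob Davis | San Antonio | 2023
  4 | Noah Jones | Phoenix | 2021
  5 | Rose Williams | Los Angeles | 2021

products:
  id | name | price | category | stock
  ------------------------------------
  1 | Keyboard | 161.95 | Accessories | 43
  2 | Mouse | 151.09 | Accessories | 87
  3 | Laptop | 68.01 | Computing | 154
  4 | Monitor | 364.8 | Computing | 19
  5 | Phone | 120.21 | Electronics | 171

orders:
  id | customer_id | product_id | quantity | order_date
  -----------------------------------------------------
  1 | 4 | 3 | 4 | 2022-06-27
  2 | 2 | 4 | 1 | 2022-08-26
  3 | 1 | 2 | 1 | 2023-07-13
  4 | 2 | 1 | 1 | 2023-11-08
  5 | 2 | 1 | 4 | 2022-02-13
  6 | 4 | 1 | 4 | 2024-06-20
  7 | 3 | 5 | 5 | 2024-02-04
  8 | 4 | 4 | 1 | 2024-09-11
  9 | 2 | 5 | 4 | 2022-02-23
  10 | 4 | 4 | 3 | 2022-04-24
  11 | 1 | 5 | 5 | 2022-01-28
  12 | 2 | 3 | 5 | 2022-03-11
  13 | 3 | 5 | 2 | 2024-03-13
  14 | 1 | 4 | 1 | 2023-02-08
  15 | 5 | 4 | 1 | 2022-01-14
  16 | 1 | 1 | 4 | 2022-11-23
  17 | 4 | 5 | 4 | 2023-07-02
SELECT name, price FROM products ORDER BY price ASC LIMIT 2

Execution result:
name | price
Laptop | 68.01
Phone | 120.21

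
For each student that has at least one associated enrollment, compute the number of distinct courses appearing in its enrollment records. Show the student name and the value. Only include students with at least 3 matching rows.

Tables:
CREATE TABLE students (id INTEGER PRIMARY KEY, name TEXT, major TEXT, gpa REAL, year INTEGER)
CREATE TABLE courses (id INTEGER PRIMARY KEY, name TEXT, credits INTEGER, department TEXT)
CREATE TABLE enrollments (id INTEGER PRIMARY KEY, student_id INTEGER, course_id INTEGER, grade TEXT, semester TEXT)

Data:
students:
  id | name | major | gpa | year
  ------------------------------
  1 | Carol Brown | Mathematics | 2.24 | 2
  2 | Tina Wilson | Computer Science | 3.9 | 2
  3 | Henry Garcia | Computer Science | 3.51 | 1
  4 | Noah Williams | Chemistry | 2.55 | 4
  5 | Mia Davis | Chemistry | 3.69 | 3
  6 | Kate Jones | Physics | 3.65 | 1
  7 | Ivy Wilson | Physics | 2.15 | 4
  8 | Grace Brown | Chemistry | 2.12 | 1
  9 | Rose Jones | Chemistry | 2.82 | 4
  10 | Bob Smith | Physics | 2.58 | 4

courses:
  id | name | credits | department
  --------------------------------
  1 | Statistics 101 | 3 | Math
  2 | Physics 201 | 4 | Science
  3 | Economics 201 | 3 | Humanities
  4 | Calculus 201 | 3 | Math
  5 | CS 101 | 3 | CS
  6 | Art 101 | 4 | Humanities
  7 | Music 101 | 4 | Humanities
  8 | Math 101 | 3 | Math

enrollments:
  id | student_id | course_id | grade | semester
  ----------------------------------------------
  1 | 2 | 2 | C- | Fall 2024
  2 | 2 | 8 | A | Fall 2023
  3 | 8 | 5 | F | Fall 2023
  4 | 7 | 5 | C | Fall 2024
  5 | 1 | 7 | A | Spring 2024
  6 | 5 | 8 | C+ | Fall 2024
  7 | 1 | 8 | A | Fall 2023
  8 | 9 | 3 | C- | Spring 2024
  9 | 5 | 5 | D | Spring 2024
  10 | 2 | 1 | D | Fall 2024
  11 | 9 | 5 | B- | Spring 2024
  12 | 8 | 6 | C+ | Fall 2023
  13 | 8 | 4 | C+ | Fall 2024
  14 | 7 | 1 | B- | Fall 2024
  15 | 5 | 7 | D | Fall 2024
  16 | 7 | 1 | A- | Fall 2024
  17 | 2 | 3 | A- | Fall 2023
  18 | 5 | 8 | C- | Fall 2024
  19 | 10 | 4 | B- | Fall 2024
SELECT p.name, COUNT(DISTINCT c.course_id) AS distinct_course_count FROM enrollments c JOIN students p ON c.student_id = p.id GROUP BY p.id, p.name HAVING COUNT(*) >= 3

Execution result:
name | distinct_course_count
Tina Wilson | 4
Mia Davis | 3
Ivy Wilson | 2
Grace Brown | 3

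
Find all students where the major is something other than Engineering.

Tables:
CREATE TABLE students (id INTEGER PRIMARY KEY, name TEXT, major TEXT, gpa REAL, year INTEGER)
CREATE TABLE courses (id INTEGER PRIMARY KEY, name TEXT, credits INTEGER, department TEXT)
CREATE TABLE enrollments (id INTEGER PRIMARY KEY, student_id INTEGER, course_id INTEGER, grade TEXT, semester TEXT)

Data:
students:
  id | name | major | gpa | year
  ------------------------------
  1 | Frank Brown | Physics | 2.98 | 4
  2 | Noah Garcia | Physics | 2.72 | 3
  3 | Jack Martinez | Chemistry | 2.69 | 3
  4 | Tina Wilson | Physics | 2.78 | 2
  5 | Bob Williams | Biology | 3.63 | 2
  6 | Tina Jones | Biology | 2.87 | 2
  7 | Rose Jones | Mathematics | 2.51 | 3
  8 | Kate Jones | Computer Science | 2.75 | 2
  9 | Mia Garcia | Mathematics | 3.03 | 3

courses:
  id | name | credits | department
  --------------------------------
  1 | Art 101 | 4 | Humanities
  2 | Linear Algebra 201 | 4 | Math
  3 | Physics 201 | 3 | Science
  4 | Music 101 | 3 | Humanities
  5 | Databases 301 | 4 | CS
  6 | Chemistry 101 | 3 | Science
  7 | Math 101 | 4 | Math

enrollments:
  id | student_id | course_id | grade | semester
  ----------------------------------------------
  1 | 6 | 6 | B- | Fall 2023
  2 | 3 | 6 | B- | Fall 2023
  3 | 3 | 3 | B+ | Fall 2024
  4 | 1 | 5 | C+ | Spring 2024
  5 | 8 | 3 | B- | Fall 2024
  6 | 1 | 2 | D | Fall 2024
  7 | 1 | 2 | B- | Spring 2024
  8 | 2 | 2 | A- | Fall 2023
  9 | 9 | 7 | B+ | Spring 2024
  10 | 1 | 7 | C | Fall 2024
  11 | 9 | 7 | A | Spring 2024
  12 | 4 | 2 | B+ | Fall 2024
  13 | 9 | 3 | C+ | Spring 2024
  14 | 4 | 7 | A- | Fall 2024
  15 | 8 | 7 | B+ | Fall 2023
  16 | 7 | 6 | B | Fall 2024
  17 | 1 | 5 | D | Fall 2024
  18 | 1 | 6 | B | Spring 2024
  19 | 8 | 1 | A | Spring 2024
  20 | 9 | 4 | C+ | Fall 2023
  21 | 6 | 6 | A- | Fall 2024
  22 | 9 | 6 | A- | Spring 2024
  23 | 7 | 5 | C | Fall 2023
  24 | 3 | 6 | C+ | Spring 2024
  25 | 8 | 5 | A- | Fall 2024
SELECT name, major FROM students WHERE major <> 'Engineering'

Execution result:
name | major
Frank Brown | Physics
Noah Garcia | Physics
Jack Martinez | Chemistry
Tina Wilson | Physics
Bob Williams | Biology
Tina Jones | Biology
Rose Jones | Mathematics
Kate Jones | Computer Science
Mia Garcia | Mathematics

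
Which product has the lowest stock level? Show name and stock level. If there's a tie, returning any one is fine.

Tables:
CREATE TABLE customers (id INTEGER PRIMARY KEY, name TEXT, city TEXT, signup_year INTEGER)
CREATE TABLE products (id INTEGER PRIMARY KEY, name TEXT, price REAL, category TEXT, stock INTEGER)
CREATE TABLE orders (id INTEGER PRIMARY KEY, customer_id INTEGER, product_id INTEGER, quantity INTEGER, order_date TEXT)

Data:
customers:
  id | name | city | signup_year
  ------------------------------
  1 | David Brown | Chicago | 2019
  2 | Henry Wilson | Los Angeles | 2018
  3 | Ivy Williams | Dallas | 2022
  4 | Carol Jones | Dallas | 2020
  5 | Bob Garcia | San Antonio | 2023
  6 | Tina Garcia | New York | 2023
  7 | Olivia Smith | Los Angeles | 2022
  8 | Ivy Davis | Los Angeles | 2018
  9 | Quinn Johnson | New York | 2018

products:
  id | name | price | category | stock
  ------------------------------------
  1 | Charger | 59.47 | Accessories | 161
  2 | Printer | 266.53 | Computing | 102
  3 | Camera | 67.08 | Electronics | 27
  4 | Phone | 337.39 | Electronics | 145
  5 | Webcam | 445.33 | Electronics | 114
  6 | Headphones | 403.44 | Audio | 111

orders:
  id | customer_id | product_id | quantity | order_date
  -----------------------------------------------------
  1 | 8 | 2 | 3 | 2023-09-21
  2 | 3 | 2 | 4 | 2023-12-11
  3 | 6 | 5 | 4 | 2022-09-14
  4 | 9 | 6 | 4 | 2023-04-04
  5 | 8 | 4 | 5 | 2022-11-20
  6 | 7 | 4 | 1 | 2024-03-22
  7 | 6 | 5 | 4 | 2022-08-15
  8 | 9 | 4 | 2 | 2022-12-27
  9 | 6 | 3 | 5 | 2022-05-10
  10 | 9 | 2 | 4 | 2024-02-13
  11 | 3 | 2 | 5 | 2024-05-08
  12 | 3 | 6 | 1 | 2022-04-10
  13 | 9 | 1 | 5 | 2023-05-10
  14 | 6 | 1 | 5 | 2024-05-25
SELECT name, stock FROM products ORDER BY stock ASC LIMIT 1

Execution result:
name | stock
Camera | 27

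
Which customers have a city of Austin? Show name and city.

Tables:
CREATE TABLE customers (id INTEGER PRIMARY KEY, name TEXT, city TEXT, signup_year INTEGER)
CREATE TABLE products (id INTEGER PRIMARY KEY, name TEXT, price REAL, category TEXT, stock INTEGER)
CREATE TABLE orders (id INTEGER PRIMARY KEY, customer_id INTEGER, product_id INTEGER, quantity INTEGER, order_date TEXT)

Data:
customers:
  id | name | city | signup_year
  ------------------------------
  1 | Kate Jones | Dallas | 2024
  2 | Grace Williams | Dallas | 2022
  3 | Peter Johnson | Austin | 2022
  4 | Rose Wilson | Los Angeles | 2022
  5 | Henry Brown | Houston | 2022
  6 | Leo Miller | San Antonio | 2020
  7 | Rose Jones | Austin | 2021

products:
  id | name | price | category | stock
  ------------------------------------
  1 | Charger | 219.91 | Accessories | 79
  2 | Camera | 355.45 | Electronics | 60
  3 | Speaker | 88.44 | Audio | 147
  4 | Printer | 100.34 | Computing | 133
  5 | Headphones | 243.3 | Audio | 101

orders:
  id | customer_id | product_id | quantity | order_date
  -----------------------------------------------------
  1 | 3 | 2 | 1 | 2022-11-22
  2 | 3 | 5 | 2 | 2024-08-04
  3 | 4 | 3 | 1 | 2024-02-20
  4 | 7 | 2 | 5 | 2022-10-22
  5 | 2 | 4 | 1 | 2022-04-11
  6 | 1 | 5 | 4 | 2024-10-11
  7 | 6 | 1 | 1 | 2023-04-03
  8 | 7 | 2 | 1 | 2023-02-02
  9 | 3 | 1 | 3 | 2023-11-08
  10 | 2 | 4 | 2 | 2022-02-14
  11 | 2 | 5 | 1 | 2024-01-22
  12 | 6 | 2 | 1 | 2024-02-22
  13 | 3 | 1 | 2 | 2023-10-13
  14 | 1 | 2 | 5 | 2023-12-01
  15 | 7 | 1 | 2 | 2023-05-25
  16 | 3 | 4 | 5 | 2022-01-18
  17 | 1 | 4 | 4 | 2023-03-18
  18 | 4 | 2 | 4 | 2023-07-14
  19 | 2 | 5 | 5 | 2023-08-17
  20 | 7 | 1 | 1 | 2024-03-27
SELECT name, city FROM customers WHERE city = 'Austin'

Execution result:
name | city
Peter Johnson | Austin
Rose Jones | Austin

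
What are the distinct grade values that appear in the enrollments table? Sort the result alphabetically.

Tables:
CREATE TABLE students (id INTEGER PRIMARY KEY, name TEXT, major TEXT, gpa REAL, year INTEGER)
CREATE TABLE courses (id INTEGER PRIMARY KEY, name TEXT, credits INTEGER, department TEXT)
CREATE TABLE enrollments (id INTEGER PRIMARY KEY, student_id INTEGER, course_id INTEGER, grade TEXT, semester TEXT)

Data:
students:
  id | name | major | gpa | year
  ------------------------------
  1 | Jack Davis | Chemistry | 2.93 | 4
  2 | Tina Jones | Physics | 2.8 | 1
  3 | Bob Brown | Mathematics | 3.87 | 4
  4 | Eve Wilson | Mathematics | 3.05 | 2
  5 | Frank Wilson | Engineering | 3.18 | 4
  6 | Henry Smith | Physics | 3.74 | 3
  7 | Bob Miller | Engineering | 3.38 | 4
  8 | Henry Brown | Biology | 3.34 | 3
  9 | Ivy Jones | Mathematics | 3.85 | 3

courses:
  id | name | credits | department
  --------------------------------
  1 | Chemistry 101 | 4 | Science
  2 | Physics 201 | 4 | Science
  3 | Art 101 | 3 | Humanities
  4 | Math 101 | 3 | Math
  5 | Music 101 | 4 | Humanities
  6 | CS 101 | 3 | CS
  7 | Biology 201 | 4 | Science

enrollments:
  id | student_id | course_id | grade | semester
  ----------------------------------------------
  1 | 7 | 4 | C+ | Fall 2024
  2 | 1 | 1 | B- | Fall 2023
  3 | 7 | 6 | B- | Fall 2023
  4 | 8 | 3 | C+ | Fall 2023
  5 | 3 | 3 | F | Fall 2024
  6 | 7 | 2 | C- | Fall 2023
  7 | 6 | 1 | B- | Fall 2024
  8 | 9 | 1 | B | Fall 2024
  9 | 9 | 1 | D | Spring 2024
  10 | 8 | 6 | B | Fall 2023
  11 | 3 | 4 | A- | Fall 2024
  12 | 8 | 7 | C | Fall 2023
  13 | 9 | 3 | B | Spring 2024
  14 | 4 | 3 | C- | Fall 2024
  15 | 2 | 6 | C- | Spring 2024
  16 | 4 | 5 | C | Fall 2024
SELECT DISTINCT grade FROM enrollments ORDER BY grade

Execution result:
grade
A-
B
B-
C
C+
C-
D
F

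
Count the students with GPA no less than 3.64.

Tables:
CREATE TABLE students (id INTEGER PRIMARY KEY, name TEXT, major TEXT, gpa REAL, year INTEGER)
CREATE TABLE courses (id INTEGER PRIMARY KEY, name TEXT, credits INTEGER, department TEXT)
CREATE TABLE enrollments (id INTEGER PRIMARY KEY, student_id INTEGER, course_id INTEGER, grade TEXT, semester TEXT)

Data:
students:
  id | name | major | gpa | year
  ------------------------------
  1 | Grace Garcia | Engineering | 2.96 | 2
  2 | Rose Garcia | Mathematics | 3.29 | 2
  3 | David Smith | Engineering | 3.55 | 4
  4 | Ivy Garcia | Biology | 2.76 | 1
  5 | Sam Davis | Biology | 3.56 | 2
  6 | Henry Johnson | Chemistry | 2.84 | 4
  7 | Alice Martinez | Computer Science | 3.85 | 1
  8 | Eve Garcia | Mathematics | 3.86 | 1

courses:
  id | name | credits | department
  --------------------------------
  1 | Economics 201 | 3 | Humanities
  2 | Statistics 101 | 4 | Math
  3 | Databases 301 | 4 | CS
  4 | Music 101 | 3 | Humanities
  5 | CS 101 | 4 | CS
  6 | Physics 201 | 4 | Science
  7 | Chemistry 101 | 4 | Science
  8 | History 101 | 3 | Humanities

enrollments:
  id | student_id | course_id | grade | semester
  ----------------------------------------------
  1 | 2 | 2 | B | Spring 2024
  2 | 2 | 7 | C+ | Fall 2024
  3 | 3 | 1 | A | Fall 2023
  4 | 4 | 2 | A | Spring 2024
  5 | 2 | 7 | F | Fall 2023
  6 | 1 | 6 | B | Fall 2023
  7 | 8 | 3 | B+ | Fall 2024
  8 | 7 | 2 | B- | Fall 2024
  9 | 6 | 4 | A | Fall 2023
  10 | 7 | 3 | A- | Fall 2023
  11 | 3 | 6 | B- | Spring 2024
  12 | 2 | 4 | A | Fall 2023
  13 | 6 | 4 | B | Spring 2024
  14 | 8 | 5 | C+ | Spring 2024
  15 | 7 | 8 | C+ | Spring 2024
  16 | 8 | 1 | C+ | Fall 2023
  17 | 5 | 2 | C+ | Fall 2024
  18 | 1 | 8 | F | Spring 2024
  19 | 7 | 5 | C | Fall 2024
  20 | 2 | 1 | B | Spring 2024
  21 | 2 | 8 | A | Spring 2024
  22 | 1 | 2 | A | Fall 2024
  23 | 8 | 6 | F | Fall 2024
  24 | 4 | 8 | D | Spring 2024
SELECT COUNT(*) FROM students WHERE gpa >= 3.64

Execution result:
2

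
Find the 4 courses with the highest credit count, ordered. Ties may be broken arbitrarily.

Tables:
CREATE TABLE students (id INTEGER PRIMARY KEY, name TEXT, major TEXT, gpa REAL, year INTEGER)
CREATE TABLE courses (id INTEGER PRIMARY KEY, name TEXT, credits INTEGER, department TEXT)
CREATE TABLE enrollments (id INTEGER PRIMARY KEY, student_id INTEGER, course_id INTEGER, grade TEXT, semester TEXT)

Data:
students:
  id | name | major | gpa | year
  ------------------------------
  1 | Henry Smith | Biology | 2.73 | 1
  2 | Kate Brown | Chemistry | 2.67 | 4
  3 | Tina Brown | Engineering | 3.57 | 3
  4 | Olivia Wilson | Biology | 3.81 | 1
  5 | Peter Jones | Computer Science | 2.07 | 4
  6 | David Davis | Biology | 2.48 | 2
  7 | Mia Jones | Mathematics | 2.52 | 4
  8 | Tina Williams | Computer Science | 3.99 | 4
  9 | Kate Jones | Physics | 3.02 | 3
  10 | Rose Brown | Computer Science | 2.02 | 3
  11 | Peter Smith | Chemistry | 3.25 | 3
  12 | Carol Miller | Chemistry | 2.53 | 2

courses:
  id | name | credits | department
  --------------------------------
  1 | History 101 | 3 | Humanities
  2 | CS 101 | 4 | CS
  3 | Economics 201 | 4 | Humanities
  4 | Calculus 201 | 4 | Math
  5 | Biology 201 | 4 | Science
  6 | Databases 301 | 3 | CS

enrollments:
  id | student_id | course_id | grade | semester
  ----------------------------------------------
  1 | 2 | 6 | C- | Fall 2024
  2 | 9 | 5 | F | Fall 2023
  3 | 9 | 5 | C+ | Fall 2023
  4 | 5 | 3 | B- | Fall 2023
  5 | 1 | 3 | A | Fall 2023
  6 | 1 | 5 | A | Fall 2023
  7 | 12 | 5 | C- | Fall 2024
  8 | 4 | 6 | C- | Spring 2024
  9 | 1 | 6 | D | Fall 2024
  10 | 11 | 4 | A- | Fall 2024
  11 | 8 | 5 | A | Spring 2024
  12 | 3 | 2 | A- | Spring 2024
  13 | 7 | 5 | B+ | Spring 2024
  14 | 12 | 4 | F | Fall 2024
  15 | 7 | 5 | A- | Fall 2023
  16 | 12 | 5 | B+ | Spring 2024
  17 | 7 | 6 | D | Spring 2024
SELECT name, credits FROM courses ORDER BY credits DESC LIMIT 4

Execution result:
name | credits
CS 101 | 4
Economics 201 | 4
Calculus 201 | 4
Biology 201 | 4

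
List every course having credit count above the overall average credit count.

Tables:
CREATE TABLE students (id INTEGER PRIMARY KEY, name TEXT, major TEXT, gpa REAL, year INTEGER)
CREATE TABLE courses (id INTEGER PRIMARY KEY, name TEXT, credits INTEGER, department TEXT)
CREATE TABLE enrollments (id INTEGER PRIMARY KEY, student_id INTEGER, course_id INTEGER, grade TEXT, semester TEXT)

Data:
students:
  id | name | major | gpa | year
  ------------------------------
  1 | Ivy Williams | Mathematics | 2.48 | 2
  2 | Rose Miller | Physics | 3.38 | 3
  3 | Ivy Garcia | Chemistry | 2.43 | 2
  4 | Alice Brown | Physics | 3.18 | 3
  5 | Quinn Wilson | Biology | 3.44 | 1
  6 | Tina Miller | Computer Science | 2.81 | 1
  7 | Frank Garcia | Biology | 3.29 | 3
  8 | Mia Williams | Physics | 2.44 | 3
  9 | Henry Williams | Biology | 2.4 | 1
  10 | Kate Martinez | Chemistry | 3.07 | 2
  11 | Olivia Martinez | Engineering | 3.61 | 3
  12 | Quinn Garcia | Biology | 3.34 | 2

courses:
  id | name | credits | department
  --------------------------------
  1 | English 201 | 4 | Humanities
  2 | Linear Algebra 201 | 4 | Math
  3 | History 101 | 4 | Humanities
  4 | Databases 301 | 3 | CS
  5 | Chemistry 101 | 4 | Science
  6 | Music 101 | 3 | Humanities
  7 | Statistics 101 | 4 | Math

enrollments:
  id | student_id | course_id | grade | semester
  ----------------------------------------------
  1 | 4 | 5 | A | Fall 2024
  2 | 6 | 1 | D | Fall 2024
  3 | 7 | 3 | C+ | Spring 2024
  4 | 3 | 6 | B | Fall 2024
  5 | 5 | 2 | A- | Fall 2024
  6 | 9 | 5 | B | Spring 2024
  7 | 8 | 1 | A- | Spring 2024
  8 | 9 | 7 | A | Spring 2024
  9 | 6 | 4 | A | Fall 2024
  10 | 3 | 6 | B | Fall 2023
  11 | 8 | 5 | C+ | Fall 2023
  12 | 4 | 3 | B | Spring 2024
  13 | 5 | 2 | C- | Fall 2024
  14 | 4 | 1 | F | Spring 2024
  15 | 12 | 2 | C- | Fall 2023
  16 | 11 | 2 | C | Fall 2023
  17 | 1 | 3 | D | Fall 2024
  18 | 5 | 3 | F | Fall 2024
SELECT name, credits FROM courses WHERE credits > (SELECT AVG(credits) FROM courses)

Execution result:
name | credits
English 201 | 4
Linear Algebra 201 | 4
History 101 | 4
Chemistry 101 | 4
Statistics 101 | 4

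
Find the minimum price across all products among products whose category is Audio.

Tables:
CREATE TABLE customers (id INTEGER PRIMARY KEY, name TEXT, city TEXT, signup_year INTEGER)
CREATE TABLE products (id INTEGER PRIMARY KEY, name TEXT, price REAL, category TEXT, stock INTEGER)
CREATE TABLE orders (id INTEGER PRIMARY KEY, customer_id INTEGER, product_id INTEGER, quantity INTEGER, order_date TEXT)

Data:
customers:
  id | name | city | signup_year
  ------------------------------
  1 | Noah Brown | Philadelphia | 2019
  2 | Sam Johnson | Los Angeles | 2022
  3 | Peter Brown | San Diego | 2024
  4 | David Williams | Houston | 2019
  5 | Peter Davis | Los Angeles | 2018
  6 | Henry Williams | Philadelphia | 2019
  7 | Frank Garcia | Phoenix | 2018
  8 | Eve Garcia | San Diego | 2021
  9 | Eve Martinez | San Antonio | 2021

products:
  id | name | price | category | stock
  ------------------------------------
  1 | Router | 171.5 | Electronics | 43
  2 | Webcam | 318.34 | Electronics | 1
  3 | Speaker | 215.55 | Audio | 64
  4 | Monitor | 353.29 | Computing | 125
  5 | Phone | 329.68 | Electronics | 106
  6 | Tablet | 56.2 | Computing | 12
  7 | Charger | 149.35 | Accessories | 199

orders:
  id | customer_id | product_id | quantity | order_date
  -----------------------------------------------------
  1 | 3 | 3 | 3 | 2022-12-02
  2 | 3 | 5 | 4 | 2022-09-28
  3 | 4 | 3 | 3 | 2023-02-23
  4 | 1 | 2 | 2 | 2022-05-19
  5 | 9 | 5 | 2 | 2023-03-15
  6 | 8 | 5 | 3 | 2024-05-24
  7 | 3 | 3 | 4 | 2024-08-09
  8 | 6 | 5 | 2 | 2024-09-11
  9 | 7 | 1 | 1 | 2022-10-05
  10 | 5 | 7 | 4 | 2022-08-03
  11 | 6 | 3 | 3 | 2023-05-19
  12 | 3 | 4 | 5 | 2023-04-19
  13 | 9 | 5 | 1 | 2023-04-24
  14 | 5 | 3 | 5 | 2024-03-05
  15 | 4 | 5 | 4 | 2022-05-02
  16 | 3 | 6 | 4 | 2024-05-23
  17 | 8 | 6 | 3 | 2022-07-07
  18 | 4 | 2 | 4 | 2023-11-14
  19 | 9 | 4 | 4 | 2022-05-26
SELECT MIN(price) FROM products WHERE category = 'Audio'

Execution result:
215.55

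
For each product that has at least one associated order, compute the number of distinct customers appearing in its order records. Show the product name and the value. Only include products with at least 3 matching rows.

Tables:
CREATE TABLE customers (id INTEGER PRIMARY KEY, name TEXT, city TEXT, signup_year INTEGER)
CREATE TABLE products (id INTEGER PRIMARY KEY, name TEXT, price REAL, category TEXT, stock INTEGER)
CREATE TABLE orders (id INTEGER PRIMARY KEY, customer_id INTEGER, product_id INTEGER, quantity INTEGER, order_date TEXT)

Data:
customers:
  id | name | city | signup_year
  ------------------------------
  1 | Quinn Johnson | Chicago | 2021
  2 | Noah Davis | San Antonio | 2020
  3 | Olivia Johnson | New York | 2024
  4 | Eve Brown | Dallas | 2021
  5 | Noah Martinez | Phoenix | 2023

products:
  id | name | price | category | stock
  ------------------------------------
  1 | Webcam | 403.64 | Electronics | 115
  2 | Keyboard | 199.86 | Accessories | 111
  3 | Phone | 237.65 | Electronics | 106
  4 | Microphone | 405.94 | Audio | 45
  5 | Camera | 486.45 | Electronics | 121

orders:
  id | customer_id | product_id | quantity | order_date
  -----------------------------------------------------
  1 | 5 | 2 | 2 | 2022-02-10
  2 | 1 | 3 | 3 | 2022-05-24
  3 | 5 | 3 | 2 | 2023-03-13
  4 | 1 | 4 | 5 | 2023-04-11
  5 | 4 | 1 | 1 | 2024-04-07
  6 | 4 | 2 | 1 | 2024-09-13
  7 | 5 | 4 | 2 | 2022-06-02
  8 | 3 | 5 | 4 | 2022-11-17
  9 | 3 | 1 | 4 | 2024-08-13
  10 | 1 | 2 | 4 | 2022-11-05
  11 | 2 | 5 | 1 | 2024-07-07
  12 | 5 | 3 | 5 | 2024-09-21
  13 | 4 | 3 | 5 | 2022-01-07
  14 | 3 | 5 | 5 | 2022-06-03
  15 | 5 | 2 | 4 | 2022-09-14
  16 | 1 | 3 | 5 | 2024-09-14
SELECT p.name, COUNT(DISTINCT c.customer_id) AS distinct_customer_count FROM orders c JOIN products p ON c.product_id = p.id GROUP BY p.id, p.name HAVING COUNT(*) >= 3

Execution result:
name | distinct_customer_count
Keyboard | 3
Phone | 3
Camera | 2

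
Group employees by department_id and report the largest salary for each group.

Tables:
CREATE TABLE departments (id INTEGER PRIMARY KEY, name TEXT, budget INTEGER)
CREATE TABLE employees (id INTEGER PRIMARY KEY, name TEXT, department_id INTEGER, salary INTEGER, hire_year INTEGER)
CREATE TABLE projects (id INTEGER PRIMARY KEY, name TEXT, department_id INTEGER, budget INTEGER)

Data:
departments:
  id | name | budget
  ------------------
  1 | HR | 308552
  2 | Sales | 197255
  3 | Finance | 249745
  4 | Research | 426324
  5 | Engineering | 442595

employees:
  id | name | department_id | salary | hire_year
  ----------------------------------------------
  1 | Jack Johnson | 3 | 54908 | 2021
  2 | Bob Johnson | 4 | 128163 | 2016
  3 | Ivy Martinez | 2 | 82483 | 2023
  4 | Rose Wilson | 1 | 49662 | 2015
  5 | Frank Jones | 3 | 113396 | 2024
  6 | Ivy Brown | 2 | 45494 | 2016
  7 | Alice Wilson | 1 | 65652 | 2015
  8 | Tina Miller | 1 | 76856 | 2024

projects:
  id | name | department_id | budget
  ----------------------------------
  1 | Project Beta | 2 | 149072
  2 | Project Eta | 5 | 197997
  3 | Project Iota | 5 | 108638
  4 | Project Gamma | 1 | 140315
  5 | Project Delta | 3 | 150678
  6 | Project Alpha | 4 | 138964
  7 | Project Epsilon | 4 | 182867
SELECT department_id, MAX(salary) AS max_salary FROM employees GROUP BY department_id

Execution result:
department_id | max_salary
1 | 76856
2 | 82483
3 | 113396
4 | 128163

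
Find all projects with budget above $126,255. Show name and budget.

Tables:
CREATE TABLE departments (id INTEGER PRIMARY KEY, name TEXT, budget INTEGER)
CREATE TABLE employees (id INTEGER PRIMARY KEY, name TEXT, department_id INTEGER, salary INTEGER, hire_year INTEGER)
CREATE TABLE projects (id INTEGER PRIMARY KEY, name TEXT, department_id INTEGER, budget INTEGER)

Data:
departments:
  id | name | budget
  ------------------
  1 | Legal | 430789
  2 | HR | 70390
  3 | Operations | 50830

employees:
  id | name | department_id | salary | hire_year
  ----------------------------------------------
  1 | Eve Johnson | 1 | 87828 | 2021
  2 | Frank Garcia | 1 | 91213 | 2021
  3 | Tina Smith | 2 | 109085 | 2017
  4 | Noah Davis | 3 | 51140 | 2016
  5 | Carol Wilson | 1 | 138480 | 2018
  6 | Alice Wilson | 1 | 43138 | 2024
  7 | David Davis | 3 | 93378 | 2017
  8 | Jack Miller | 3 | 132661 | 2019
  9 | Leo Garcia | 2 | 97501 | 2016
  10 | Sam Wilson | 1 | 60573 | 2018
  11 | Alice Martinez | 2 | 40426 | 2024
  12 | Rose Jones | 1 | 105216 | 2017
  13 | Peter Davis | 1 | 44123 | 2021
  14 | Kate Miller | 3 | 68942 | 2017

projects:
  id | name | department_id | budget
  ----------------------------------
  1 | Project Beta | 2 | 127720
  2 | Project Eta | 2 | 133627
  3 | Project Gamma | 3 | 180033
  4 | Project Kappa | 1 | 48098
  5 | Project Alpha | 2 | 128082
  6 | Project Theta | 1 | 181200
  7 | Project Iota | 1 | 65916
SELECT name, budget FROM projects WHERE budget > 126255

Execution result:
name | budget
Project Beta | 127720
Project Eta | 133627
Project Gamma | 180033
Project Alpha | 128082
Project Theta | 181200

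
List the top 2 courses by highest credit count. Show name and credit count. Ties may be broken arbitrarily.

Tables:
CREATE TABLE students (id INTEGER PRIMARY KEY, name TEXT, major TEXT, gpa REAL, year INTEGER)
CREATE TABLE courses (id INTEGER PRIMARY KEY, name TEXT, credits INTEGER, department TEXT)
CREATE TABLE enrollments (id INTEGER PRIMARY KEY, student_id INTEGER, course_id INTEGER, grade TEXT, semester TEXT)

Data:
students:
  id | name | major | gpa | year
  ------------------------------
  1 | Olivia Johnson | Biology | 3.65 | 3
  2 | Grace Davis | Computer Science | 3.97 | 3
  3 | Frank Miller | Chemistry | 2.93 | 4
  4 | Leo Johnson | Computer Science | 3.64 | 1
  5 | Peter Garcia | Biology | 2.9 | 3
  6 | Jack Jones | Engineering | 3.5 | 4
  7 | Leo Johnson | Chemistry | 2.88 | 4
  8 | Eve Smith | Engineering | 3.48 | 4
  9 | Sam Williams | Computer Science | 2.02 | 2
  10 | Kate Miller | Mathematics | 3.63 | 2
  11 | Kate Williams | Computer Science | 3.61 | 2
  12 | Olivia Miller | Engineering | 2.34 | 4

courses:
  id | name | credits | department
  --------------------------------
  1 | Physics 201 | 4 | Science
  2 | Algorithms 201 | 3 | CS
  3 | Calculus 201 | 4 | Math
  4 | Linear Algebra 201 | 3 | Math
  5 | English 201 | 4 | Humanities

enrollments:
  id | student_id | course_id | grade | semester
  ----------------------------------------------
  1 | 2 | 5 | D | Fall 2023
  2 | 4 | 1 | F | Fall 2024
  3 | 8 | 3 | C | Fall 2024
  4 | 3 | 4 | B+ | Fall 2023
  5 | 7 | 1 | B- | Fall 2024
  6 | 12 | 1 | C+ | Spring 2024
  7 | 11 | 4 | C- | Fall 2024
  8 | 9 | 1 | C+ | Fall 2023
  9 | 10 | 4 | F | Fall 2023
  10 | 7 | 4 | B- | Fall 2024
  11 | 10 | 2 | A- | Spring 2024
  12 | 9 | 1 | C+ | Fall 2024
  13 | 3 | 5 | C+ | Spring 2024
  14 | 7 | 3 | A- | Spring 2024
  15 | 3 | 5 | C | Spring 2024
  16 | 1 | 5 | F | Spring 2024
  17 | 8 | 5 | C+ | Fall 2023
SELECT name, credits FROM courses ORDER BY credits DESC LIMIT 2

Execution result:
name | credits
Physics 201 | 4
Calculus 201 | 4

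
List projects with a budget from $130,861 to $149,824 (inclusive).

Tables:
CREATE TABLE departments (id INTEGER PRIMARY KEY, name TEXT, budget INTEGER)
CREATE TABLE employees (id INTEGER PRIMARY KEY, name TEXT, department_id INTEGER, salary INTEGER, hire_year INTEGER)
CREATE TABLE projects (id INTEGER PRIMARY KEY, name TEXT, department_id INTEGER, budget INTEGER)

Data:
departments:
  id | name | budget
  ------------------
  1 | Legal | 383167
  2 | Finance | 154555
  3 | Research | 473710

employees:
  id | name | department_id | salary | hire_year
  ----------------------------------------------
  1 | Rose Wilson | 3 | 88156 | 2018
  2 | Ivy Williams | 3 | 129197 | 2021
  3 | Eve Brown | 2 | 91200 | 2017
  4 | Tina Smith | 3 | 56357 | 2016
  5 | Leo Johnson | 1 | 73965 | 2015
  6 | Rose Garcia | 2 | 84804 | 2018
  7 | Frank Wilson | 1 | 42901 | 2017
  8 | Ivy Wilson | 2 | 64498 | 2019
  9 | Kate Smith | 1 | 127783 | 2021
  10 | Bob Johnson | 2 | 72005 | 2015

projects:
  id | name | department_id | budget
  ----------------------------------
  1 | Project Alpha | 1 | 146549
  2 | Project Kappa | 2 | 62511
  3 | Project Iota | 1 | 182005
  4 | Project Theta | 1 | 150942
SELECT name, budget FROM projects WHERE budget BETWEEN 130861 AND 149824

Execution result:
name | budget
Project Alpha | 146549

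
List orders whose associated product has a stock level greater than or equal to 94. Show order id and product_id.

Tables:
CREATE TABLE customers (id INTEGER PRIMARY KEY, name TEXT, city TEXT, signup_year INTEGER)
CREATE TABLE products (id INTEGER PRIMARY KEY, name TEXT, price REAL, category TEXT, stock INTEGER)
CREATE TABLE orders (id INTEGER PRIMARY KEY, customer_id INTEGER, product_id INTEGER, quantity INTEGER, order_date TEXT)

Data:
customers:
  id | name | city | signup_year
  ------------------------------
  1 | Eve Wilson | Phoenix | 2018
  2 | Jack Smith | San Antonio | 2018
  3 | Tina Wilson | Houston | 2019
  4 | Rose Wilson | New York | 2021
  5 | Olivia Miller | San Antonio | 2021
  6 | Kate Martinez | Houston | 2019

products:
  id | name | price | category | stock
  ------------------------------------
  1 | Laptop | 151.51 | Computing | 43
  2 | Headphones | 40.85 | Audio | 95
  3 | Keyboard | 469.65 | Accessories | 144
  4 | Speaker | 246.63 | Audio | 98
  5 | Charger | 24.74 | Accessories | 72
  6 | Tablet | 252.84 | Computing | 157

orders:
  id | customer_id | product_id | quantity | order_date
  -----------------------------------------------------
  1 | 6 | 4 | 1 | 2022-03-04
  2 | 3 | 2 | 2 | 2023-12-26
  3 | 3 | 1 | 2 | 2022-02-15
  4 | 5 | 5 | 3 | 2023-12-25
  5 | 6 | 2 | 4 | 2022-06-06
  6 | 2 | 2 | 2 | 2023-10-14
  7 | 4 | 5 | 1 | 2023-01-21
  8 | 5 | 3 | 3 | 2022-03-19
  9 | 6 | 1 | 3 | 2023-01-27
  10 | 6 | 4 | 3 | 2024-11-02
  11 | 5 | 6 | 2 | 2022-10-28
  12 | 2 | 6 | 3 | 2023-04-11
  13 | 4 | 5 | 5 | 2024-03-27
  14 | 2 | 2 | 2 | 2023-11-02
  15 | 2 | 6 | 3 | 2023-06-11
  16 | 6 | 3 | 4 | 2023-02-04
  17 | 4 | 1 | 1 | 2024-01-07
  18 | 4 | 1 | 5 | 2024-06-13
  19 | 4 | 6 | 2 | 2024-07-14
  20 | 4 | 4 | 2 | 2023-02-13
SELECT id, product_id FROM orders WHERE product_id IN (SELECT id FROM products WHERE stock >= 94)

Execution result:
id | product_id
1 | 4
2 | 2
5 | 2
6 | 2
8 | 3
10 | 4
11 | 6
12 | 6
14 | 2
15 | 6
16 | 3
19 | 6
20 | 4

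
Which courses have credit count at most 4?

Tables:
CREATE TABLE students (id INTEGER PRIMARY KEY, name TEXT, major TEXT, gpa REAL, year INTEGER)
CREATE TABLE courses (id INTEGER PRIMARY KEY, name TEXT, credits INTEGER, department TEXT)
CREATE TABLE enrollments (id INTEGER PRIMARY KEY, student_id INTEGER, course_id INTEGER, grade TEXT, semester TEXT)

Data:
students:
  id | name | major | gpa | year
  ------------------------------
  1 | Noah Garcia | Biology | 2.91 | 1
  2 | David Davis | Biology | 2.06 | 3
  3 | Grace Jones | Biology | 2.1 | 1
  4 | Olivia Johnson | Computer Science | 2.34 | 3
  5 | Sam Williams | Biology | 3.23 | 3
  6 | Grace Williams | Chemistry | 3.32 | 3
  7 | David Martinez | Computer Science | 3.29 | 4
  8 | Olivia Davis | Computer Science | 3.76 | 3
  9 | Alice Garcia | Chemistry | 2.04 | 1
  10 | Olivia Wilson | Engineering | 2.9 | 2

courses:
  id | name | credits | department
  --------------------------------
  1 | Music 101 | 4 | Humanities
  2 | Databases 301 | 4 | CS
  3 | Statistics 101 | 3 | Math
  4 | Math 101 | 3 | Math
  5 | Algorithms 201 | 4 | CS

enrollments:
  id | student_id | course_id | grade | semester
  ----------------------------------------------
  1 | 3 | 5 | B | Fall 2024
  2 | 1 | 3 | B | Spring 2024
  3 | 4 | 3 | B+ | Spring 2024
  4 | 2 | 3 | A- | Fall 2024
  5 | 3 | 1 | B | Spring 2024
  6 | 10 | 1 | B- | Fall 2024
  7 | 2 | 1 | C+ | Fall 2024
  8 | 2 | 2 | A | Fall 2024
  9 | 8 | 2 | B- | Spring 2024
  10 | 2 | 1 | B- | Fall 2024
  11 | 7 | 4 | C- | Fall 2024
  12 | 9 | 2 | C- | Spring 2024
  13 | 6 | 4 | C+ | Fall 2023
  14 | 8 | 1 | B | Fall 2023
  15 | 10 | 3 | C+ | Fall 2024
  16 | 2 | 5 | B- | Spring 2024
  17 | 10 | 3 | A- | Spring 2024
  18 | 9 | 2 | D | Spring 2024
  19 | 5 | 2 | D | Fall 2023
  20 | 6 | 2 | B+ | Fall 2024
SELECT name, credits FROM courses WHERE credits <= 4

Execution result:
name | credits
Music 101 | 4
Databases 301 | 4
Statistics 101 | 3
Math 101 | 3
Algorithms 201 | 4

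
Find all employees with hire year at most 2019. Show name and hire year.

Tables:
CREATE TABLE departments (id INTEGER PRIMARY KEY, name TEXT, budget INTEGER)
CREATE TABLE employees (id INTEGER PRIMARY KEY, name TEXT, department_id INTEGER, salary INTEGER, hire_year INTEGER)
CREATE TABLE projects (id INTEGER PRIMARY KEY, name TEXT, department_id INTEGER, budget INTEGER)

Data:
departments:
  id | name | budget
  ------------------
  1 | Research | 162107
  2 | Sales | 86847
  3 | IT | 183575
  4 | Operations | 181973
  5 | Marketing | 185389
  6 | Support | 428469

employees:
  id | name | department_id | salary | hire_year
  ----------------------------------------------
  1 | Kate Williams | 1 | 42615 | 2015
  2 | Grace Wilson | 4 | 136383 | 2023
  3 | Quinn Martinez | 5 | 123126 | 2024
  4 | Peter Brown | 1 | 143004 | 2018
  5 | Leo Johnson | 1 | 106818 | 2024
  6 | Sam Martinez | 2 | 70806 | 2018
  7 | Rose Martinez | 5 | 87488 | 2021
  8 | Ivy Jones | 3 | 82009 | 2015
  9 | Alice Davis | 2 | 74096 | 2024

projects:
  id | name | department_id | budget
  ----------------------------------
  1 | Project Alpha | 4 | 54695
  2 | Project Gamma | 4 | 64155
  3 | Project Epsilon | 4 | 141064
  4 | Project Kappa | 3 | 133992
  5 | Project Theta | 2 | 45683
SELECT name, hire_year FROM employees WHERE hire_year <= 2019

Execution result:
name | hire_year
Kate Williams | 2015
Peter Brown | 2018
Sam Martinez | 2018
Ivy Jones | 2015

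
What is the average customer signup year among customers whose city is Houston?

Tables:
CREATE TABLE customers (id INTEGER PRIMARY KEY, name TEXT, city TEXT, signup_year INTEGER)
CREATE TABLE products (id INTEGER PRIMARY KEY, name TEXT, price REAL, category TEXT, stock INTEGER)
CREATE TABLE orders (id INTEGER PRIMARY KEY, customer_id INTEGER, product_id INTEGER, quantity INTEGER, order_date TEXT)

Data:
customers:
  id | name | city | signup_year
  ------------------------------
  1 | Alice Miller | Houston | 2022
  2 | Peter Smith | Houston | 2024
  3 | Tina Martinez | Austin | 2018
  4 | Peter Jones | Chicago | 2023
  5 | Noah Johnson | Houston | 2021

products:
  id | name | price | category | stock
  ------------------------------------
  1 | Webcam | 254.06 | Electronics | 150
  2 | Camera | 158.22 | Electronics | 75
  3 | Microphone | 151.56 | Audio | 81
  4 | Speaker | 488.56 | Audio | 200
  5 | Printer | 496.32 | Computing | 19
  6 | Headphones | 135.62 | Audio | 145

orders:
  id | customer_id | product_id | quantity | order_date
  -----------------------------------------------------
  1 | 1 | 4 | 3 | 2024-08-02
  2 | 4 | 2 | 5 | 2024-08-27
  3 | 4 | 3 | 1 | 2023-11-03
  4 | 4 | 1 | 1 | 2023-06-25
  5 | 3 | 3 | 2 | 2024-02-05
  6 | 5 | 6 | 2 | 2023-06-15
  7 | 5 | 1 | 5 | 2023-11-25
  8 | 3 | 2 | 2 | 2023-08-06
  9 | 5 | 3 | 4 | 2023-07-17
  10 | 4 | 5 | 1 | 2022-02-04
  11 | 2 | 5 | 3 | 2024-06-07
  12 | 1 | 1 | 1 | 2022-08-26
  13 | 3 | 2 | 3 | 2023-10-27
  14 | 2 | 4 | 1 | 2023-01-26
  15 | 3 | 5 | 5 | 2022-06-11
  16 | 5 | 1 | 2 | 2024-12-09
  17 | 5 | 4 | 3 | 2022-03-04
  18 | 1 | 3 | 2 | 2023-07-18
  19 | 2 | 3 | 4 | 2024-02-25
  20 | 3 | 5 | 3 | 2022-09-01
SELECT AVG(signup_year) FROM customers WHERE city = 'Houston'

Execution result:
2022.33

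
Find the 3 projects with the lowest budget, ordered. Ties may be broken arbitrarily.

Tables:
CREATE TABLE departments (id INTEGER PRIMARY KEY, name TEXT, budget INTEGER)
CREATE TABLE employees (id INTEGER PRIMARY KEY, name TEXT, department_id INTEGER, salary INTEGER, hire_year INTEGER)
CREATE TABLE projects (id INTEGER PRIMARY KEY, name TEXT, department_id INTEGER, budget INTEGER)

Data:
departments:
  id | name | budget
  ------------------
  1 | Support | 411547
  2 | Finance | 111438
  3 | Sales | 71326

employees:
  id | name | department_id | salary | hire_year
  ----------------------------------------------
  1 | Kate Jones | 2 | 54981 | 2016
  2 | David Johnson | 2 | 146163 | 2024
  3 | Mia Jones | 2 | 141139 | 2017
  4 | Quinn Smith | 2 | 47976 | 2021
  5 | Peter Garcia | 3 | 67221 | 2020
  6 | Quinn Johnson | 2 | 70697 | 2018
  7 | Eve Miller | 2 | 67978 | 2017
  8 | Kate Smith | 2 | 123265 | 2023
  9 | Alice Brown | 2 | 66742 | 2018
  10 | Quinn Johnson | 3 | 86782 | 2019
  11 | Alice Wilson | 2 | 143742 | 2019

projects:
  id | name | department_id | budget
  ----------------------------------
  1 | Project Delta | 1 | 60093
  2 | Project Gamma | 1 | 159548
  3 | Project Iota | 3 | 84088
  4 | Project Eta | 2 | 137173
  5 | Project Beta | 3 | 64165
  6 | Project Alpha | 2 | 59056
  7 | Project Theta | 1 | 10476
SELECT name, budget FROM projects ORDER BY budget ASC LIMIT 3

Execution result:
name | budget
Project Theta | 10476
Project Alpha | 59056
Project Delta | 60093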